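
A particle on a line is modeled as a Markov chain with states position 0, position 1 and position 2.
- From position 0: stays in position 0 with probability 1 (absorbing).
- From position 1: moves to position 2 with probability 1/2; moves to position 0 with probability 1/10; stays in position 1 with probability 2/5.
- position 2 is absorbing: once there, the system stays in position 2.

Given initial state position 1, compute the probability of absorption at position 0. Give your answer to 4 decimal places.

Let h(s) be the probability of absorption at position 0 starting from transient state s. Then h(position 0) = 1 and h(position 2) = 0. By first-step analysis:
h(position 1) = 0.1·1 + 0.4·h(position 1) + 0.5·0
Solving: h(position 1) = 0.1667.
Starting from position 1, the probability is 0.1667.

0.1667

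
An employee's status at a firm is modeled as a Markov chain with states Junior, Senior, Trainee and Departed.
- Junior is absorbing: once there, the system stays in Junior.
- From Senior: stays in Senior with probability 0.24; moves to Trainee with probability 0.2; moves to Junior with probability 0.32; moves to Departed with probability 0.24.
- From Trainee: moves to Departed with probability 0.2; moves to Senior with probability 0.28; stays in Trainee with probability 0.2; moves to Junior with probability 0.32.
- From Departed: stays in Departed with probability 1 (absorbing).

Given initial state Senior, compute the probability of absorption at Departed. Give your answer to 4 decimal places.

0.4203

Let h(s) be the probability of absorption at Departed starting from transient state s. Then h(Departed) = 1 and h(Junior) = 0. By first-step analysis:
h(Senior) = 0.32·0 + 0.24·h(Senior) + 0.2·h(Trainee) + 0.24·1
h(Trainee) = 0.32·0 + 0.28·h(Senior) + 0.2·h(Trainee) + 0.2·1
Solving: h(Senior) = 0.4203, h(Trainee) = 0.3971.
Starting from Senior, the probability is 0.4203.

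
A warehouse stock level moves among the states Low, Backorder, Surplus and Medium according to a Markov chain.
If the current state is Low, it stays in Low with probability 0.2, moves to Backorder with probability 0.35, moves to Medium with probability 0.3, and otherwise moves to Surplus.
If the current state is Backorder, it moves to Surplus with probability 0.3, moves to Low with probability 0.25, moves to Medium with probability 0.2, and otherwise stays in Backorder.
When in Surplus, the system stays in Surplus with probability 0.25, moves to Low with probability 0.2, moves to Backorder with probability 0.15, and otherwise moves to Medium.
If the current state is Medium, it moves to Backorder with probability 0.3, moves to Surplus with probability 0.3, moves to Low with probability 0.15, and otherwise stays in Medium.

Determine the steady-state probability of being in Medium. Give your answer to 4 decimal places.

Let the stationary distribution be π with π = πP and π_1 + π_2 + π_3 + π_4 = 1.
π_1 = 0.2·π_1 + 0.25·π_2 + 0.2·π_3 + 0.15·π_4
π_2 = 0.35·π_1 + 0.25·π_2 + 0.15·π_3 + 0.3·π_4
π_3 = 0.15·π_1 + 0.3·π_2 + 0.25·π_3 + 0.3·π_4
Solving with the normalization constraint gives π = (0.1986, 0.2584, 0.2573, 0.2856).
So the stationary probability of Medium is 0.2856.

0.2856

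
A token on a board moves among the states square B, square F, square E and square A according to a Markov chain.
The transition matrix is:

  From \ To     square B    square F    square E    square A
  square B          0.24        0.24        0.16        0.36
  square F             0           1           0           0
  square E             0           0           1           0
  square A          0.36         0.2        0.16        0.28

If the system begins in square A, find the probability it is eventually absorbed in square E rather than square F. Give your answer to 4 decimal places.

0.4291

Let h(s) be the probability of absorption at square E starting from transient state s. Then h(square E) = 1 and h(square F) = 0. By first-step analysis:
h(square B) = 0.24·h(square B) + 0.24·0 + 0.16·1 + 0.36·h(square A)
h(square A) = 0.36·h(square B) + 0.2·0 + 0.16·1 + 0.28·h(square A)
Solving: h(square B) = 0.4138, h(square A) = 0.4291.
Starting from square A, the probability is 0.4291.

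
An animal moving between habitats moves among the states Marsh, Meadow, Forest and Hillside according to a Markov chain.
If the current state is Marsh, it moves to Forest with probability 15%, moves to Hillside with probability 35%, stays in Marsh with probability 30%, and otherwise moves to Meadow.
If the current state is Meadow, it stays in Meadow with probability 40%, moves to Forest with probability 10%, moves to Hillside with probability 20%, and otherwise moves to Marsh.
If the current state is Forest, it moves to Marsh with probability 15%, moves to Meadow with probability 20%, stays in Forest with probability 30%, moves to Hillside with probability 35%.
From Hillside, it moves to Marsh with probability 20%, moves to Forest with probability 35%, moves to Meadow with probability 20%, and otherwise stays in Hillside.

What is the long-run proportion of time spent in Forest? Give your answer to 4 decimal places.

Let the stationary distribution be π with π = πP and π_1 + π_2 + π_3 + π_4 = 1.
π_1 = 0.3·π_1 + 0.3·π_2 + 0.15·π_3 + 0.2·π_4
π_2 = 0.2·π_1 + 0.4·π_2 + 0.2·π_3 + 0.2·π_4
π_3 = 0.15·π_1 + 0.1·π_2 + 0.3·π_3 + 0.35·π_4
Solving with the normalization constraint gives π = (0.2373, 0.2500, 0.2286, 0.2841).
So the stationary probability of Forest is 0.2286.

0.2286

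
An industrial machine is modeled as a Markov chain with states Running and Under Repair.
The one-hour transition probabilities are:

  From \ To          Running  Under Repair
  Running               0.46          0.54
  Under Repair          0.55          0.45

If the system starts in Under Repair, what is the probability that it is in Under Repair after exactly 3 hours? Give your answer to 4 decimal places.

0.4950

Propagate the distribution vector 3 hours from Under Repair.
After 0 hours: (0.0000, 1.0000)
After 1 hour: (0.5500, 0.4500)
After 2 hours: (0.5005, 0.4995)
After 3 hours: (0.5050, 0.4950)
P(in Under Repair after 3 hours) = 0.4950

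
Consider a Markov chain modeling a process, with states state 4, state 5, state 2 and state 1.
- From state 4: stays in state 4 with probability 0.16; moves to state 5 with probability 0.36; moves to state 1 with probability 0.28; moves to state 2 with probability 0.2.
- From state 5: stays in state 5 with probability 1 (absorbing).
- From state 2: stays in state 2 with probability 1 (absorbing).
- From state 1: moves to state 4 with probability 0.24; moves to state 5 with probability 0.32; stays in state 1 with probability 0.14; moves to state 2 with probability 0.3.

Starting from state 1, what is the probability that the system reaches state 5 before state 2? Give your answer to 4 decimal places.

Let h(s) be the probability of absorption at state 5 starting from transient state s. Then h(state 5) = 1 and h(state 2) = 0. By first-step analysis:
h(state 4) = 0.16·h(state 4) + 0.36·1 + 0.2·0 + 0.28·h(state 1)
h(state 1) = 0.24·h(state 4) + 0.32·1 + 0.3·0 + 0.14·h(state 1)
Solving: h(state 4) = 0.6093, h(state 1) = 0.5421.
Starting from state 1, the probability is 0.5421.

0.5421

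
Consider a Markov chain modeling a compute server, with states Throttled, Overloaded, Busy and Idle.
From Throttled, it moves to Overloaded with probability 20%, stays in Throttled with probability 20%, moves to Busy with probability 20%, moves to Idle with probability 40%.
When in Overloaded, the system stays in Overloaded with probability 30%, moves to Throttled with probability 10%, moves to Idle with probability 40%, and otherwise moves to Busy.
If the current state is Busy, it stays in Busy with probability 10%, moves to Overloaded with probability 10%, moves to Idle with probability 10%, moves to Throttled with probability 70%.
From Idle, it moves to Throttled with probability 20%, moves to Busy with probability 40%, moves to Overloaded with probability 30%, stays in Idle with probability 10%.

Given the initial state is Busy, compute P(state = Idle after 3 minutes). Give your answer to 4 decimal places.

0.2350

Propagate the distribution vector 3 minutes from Busy.
After 0 minutes: (0.0000, 0.0000, 1.0000, 0.0000)
After 1 minute: (0.7000, 0.1000, 0.1000, 0.1000)
After 2 minutes: (0.2400, 0.2100, 0.2100, 0.3400)
After 3 minutes: (0.2840, 0.2340, 0.2470, 0.2350)
P(in Idle after 3 minutes) = 0.2350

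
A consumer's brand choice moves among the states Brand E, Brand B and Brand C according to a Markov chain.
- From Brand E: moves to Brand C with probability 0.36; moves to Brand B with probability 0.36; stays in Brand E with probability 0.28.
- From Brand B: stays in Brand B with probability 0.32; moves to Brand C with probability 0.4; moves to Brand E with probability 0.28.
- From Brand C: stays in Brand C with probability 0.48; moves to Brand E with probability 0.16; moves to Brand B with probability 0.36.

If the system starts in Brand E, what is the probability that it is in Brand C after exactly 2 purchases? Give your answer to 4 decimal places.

Sum over the intermediate state after 1 purchase:
P = P(Brand E→Brand E)·P(Brand E→Brand C) + P(Brand E→Brand B)·P(Brand B→Brand C) + P(Brand E→Brand C)·P(Brand C→Brand C)
  = 0.28×0.36 + 0.36×0.4 + 0.36×0.48
  = 0.1008 + 0.1440 + 0.1728 = 0.4176

0.4176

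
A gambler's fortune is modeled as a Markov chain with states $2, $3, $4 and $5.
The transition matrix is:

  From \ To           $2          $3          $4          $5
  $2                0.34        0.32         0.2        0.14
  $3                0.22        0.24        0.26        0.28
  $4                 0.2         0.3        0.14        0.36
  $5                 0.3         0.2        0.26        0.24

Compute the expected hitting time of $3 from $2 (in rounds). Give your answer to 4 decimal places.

Let t(s) be the expected number of rounds to first reach $3 from state s, with t($3) = 0. Conditioning on the first round:
t($2) = 1 + 0.34·t($2) + 0.2·t($4) + 0.14·t($5)
t($4) = 1 + 0.2·t($2) + 0.14·t($4) + 0.36·t($5)
t($5) = 1 + 0.3·t($2) + 0.26·t($4) + 0.24·t($5)
Solving: t($2) = 3.4311, t($4) = 3.5930, t($5) = 3.8993.
Expected rounds from $2 to $3: 3.4311.

3.4311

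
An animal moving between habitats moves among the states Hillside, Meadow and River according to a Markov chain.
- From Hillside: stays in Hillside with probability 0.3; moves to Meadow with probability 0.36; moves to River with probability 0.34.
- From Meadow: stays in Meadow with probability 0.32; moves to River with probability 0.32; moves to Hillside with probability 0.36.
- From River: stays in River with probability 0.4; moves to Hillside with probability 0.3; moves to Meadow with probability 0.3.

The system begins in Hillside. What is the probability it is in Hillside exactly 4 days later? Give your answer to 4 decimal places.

Propagate the distribution vector 4 days from Hillside.
After 0 days: (1.0000, 0.0000, 0.0000)
After 1 day: (0.3000, 0.3600, 0.3400)
After 2 days: (0.3216, 0.3252, 0.3532)
After 3 days: (0.3195, 0.3258, 0.3547)
After 4 days: (0.3195, 0.3257, 0.3548)
P(in Hillside after 4 days) = 0.3195

0.3195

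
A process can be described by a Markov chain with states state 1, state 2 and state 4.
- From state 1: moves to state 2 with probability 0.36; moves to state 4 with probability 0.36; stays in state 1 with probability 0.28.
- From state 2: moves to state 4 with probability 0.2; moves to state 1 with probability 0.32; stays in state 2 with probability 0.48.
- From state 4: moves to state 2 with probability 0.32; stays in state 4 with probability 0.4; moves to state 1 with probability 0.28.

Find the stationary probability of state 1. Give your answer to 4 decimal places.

0.2958

Let the stationary distribution be π with π = πP and π_1 + π_2 + π_3 = 1.
π_1 = 0.28·π_1 + 0.32·π_2 + 0.28·π_3
π_2 = 0.36·π_1 + 0.48·π_2 + 0.32·π_3
Solving with the normalization constraint gives π = (0.2958, 0.3950, 0.3092).
So the stationary probability of state 1 is 0.2958.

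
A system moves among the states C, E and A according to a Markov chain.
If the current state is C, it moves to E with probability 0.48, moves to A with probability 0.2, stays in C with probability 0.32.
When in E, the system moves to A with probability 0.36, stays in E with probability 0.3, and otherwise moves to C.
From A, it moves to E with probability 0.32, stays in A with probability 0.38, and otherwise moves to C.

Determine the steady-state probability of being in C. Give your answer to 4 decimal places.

Let the stationary distribution be π with π = πP and π_1 + π_2 + π_3 = 1.
π_1 = 0.32·π_1 + 0.34·π_2 + 0.3·π_3
π_2 = 0.48·π_1 + 0.3·π_2 + 0.32·π_3
Solving with the normalization constraint gives π = (0.3210, 0.3641, 0.3149).
So the stationary probability of C is 0.3210.

0.3210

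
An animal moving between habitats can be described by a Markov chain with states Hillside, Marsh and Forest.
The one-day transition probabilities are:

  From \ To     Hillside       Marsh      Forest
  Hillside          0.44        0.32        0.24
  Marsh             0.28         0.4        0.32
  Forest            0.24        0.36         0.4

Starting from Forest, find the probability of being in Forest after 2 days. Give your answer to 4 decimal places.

0.3328

Sum over the intermediate state after 1 day:
P = P(Forest→Hillside)·P(Hillside→Forest) + P(Forest→Marsh)·P(Marsh→Forest) + P(Forest→Forest)·P(Forest→Forest)
  = 0.24×0.24 + 0.36×0.32 + 0.4×0.4
  = 0.0576 + 0.1152 + 0.1600 = 0.3328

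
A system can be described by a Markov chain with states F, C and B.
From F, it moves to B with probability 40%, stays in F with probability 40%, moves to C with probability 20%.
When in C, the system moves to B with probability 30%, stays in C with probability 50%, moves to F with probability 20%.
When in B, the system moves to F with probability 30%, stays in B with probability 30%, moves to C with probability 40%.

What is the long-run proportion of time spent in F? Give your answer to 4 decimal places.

Let the stationary distribution be π with π = πP and π_1 + π_2 + π_3 = 1.
π_1 = 0.4·π_1 + 0.2·π_2 + 0.3·π_3
π_2 = 0.2·π_1 + 0.5·π_2 + 0.4·π_3
Solving with the normalization constraint gives π = (0.2911, 0.3797, 0.3291).
So the stationary probability of F is 0.2911.

0.2911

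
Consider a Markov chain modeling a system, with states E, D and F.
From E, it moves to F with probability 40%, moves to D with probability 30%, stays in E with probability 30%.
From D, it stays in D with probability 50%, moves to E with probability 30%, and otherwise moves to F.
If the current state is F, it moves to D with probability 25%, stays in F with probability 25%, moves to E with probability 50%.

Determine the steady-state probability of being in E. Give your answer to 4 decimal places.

0.3571

Let the stationary distribution be π with π = πP and π_1 + π_2 + π_3 = 1.
π_1 = 0.3·π_1 + 0.3·π_2 + 0.5·π_3
π_2 = 0.3·π_1 + 0.5·π_2 + 0.25·π_3
Solving with the normalization constraint gives π = (0.3571, 0.3571, 0.2857).
So the stationary probability of E is 0.3571.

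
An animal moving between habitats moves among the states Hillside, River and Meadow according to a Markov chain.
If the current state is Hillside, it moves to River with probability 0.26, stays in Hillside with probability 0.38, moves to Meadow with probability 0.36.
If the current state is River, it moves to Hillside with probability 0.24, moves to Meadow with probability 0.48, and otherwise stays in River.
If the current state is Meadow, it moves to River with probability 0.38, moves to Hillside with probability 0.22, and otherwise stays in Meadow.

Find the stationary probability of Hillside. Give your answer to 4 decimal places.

Let the stationary distribution be π with π = πP and π_1 + π_2 + π_3 = 1.
π_1 = 0.38·π_1 + 0.24·π_2 + 0.22·π_3
π_2 = 0.26·π_1 + 0.28·π_2 + 0.38·π_3
Solving with the normalization constraint gives π = (0.2694, 0.3161, 0.4145).
So the stationary probability of Hillside is 0.2694.

0.2694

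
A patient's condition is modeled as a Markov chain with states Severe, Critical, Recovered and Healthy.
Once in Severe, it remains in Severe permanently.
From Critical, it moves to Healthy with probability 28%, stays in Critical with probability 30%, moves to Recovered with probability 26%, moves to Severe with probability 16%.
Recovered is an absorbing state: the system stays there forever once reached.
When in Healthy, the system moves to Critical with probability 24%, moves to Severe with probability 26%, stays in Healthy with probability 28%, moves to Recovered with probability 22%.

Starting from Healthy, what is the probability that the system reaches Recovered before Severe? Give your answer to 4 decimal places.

0.4954

Let h(s) be the probability of absorption at Recovered starting from transient state s. Then h(Recovered) = 1 and h(Severe) = 0. By first-step analysis:
h(Critical) = 0.16·0 + 0.3·h(Critical) + 0.26·1 + 0.28·h(Healthy)
h(Healthy) = 0.26·0 + 0.24·h(Critical) + 0.22·1 + 0.28·h(Healthy)
Solving: h(Critical) = 0.5696, h(Healthy) = 0.4954.
Starting from Healthy, the probability is 0.4954.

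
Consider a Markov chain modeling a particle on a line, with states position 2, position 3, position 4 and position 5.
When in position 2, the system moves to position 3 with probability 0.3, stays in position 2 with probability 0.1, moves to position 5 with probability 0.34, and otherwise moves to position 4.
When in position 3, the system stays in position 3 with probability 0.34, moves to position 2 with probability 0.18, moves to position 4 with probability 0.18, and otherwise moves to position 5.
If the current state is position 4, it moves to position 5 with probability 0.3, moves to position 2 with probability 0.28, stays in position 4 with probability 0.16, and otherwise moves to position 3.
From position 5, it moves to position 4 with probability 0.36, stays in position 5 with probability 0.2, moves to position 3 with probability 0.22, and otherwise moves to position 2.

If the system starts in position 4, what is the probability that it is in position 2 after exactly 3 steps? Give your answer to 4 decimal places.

0.2017

Propagate the distribution vector 3 steps from position 4.
After 0 steps: (0.0000, 0.0000, 1.0000, 0.0000)
After 1 step: (0.2800, 0.2600, 0.1600, 0.3000)
After 2 steps: (0.1856, 0.2800, 0.2532, 0.2812)
After 3 steps: (0.2017, 0.2786, 0.2404, 0.2793)
P(in position 2 after 3 steps) = 0.2017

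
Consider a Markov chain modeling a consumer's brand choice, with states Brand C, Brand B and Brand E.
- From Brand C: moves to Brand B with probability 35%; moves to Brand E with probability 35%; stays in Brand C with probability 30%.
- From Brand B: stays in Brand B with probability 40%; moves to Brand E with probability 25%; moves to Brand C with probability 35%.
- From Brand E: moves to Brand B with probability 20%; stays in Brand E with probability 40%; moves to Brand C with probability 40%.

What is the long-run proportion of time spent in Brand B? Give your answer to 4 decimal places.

0.3155

Let the stationary distribution be π with π = πP and π_1 + π_2 + π_3 = 1.
π_1 = 0.3·π_1 + 0.35·π_2 + 0.4·π_3
π_2 = 0.35·π_1 + 0.4·π_2 + 0.2·π_3
Solving with the normalization constraint gives π = (0.3493, 0.3155, 0.3352).
So the stationary probability of Brand B is 0.3155.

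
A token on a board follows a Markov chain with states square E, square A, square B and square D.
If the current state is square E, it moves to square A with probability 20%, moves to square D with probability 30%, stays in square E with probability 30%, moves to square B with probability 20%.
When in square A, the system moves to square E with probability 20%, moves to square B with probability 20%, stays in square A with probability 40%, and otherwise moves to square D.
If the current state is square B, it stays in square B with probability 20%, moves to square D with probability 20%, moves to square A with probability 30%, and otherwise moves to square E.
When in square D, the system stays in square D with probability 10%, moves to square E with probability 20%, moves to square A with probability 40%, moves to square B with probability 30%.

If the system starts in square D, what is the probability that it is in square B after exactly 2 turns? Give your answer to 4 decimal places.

0.2100

Propagate the distribution vector 2 turns from square D.
After 0 turns: (0.0000, 0.0000, 0.0000, 1.0000)
After 1 turn: (0.2000, 0.4000, 0.3000, 0.1000)
After 2 turns: (0.2500, 0.3300, 0.2100, 0.2100)
P(in square B after 2 turns) = 0.2100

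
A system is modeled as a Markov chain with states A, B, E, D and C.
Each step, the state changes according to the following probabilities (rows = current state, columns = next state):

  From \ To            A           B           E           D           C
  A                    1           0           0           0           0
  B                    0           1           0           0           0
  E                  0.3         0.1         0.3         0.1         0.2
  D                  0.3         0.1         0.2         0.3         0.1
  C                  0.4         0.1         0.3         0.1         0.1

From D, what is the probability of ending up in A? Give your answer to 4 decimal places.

0.7575

Let h(s) be the probability of absorption at A starting from transient state s. Then h(A) = 1 and h(B) = 0. By first-step analysis:
h(E) = 0.3·1 + 0.1·0 + 0.3·h(E) + 0.1·h(D) + 0.2·h(C)
h(D) = 0.3·1 + 0.1·0 + 0.2·h(E) + 0.3·h(D) + 0.1·h(C)
h(C) = 0.4·1 + 0.1·0 + 0.3·h(E) + 0.1·h(D) + 0.1·h(C)
Solving: h(E) = 0.7602, h(D) = 0.7575, h(C) = 0.7820.
Starting from D, the probability is 0.7575.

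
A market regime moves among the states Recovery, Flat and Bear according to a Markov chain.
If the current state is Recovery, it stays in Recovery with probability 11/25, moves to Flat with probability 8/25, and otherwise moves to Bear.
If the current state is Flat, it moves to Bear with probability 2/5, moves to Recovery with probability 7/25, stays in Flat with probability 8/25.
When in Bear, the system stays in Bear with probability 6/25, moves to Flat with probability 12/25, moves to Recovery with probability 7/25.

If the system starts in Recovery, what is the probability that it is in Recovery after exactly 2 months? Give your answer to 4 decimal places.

0.3504

Sum over the intermediate state after 1 month:
P = P(Recovery→Recovery)·P(Recovery→Recovery) + P(Recovery→Flat)·P(Flat→Recovery) + P(Recovery→Bear)·P(Bear→Recovery)
  = 0.44×0.44 + 0.32×0.28 + 0.24×0.28
  = 0.1936 + 0.0896 + 0.0672 = 0.3504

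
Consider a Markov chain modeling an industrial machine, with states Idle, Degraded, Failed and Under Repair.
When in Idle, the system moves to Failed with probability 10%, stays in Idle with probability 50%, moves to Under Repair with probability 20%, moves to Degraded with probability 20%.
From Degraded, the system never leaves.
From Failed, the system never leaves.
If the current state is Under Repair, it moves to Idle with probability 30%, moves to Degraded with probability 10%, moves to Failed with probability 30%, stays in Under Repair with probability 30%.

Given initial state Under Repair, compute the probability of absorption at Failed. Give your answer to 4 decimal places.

Let h(s) be the probability of absorption at Failed starting from transient state s. Then h(Failed) = 1 and h(Degraded) = 0. By first-step analysis:
h(Idle) = 0.5·h(Idle) + 0.2·0 + 0.1·1 + 0.2·h(Under Repair)
h(Under Repair) = 0.3·h(Idle) + 0.1·0 + 0.3·1 + 0.3·h(Under Repair)
Solving: h(Idle) = 0.4483, h(Under Repair) = 0.6207.
Starting from Under Repair, the probability is 0.6207.

0.6207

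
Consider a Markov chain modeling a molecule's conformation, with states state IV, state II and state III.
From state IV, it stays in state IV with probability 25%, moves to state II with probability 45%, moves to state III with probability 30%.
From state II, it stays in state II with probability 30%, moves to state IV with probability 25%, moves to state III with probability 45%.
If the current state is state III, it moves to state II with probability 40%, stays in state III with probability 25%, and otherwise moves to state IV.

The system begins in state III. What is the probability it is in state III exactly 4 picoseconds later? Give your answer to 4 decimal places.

Propagate the distribution vector 4 picoseconds from state III.
After 0 picoseconds: (0.0000, 0.0000, 1.0000)
After 1 picosecond: (0.3500, 0.4000, 0.2500)
After 2 picoseconds: (0.2750, 0.3775, 0.3475)
After 3 picoseconds: (0.2848, 0.3760, 0.3393)
After 4 picoseconds: (0.2839, 0.3766, 0.3394)
P(in state III after 4 picoseconds) = 0.3394

0.3394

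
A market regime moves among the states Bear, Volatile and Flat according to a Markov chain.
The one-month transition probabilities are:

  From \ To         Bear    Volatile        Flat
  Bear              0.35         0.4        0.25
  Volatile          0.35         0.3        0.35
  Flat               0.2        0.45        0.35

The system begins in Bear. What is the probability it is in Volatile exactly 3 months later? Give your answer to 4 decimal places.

0.3785

Propagate the distribution vector 3 months from Bear.
After 0 months: (1.0000, 0.0000, 0.0000)
After 1 month: (0.3500, 0.4000, 0.2500)
After 2 months: (0.3125, 0.3725, 0.3150)
After 3 months: (0.3028, 0.3785, 0.3188)
P(in Volatile after 3 months) = 0.3785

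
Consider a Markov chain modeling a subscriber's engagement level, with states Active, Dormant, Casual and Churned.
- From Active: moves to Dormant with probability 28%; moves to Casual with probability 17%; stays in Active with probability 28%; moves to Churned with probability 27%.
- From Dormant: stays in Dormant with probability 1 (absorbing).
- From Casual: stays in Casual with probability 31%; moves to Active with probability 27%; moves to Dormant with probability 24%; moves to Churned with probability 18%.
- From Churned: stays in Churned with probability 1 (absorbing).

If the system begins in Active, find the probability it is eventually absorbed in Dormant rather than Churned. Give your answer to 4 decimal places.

0.5190

Let h(s) be the probability of absorption at Dormant starting from transient state s. Then h(Dormant) = 1 and h(Churned) = 0. By first-step analysis:
h(Active) = 0.28·h(Active) + 0.28·1 + 0.17·h(Casual) + 0.27·0
h(Casual) = 0.27·h(Active) + 0.24·1 + 0.31·h(Casual) + 0.18·0
Solving: h(Active) = 0.5190, h(Casual) = 0.5509.
Starting from Active, the probability is 0.5190.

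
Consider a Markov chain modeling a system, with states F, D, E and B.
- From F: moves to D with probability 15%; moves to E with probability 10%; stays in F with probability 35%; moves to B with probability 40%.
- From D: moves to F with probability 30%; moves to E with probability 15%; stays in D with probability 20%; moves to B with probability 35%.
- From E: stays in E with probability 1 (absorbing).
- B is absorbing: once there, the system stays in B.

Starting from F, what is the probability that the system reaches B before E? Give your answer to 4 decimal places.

Let h(s) be the probability of absorption at B starting from transient state s. Then h(B) = 1 and h(E) = 0. By first-step analysis:
h(F) = 0.35·h(F) + 0.15·h(D) + 0.1·0 + 0.4·1
h(D) = 0.3·h(F) + 0.2·h(D) + 0.15·0 + 0.35·1
Solving: h(F) = 0.7842, h(D) = 0.7316.
Starting from F, the probability is 0.7842.

0.7842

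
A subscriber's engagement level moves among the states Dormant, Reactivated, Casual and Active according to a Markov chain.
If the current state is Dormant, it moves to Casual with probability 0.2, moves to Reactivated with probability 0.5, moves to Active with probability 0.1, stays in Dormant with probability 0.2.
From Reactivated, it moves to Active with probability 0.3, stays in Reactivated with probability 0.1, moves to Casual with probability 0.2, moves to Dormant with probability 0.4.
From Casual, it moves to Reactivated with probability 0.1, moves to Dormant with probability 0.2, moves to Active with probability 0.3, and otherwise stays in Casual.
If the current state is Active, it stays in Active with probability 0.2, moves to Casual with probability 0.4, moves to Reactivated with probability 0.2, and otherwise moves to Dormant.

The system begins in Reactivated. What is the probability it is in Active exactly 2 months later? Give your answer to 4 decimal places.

0.1900

Propagate the distribution vector 2 months from Reactivated.
After 0 months: (0.0000, 1.0000, 0.0000, 0.0000)
After 1 month: (0.4000, 0.1000, 0.2000, 0.3000)
After 2 months: (0.2200, 0.2900, 0.3000, 0.1900)
P(in Active after 2 months) = 0.1900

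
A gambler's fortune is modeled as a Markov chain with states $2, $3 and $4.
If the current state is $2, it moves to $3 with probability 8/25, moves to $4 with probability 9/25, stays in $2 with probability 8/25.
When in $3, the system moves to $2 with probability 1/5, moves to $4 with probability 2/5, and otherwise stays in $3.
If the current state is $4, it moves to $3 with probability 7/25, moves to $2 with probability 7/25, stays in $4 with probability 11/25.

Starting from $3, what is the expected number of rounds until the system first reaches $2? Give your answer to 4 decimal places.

4.2857

Let t(s) be the expected number of rounds to first reach $2 from state s, with t($2) = 0. Conditioning on the first round:
t($3) = 1 + 0.4·t($3) + 0.4·t($4)
t($4) = 1 + 0.28·t($3) + 0.44·t($4)
Solving: t($3) = 4.2857, t($4) = 3.9286.
Expected rounds from $3 to $2: 4.2857.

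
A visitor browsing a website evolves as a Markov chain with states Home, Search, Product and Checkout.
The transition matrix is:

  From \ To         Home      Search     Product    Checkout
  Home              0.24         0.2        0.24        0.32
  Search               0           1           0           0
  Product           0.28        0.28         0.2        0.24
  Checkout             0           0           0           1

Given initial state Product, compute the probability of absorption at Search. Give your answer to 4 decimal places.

0.4970

Let h(s) be the probability of absorption at Search starting from transient state s. Then h(Search) = 1 and h(Checkout) = 0. By first-step analysis:
h(Home) = 0.24·h(Home) + 0.2·1 + 0.24·h(Product) + 0.32·0
h(Product) = 0.28·h(Home) + 0.28·1 + 0.2·h(Product) + 0.24·0
Solving: h(Home) = 0.4201, h(Product) = 0.4970.
Starting from Product, the probability is 0.4970.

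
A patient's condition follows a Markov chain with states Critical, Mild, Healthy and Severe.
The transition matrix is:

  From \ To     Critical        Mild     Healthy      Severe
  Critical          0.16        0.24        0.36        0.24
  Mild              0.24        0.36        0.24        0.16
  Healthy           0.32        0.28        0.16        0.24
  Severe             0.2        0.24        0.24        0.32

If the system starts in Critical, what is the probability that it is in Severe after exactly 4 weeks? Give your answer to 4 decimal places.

Propagate the distribution vector 4 weeks from Critical.
After 0 weeks: (1.0000, 0.0000, 0.0000, 0.0000)
After 1 week: (0.1600, 0.2400, 0.3600, 0.2400)
After 2 weeks: (0.2464, 0.2832, 0.2304, 0.2400)
After 3 weeks: (0.2291, 0.2832, 0.2511, 0.2365)
After 4 weeks: (0.2323, 0.2840, 0.2474, 0.2363)
P(in Severe after 4 weeks) = 0.2363

0.2363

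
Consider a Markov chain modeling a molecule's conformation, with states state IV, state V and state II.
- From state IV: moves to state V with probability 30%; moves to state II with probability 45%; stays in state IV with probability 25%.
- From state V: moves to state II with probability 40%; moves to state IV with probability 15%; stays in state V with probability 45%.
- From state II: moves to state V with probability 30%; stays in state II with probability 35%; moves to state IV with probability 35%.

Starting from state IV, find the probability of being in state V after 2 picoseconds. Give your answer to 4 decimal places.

Sum over the intermediate state after 1 picosecond:
P = P(state IV→state IV)·P(state IV→state V) + P(state IV→state V)·P(state V→state V) + P(state IV→state II)·P(state II→state V)
  = 0.25×0.3 + 0.3×0.45 + 0.45×0.3
  = 0.0750 + 0.1350 + 0.1350 = 0.3450

0.3450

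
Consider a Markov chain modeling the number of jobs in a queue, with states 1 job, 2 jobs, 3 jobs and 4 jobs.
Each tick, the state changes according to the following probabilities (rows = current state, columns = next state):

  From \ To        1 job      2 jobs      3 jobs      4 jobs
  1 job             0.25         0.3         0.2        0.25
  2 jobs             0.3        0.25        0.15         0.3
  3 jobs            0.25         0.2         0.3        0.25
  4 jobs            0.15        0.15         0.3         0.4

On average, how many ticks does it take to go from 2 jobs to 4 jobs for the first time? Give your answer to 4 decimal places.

3.6162

Let t(s) be the expected number of ticks to first reach 4 jobs from state s, with t(4 jobs) = 0. Conditioning on the first tick:
t(1 job) = 1 + 0.25·t(1 job) + 0.3·t(2 jobs) + 0.2·t(3 jobs)
t(2 jobs) = 1 + 0.3·t(1 job) + 0.25·t(2 jobs) + 0.15·t(3 jobs)
t(3 jobs) = 1 + 0.25·t(1 job) + 0.2·t(2 jobs) + 0.3·t(3 jobs)
Solving: t(1 job) = 3.7980, t(2 jobs) = 3.6162, t(3 jobs) = 3.8182.
Expected ticks from 2 jobs to 4 jobs: 3.6162.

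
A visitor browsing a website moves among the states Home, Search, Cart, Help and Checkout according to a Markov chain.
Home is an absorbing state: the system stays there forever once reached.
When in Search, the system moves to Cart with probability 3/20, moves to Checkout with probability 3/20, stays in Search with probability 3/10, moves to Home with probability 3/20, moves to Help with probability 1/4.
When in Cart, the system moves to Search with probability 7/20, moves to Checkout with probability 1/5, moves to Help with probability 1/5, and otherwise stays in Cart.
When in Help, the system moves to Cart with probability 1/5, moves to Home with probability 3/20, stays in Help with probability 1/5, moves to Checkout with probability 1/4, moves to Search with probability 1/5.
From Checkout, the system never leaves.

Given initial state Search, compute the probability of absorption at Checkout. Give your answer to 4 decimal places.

Let h(s) be the probability of absorption at Checkout starting from transient state s. Then h(Checkout) = 1 and h(Home) = 0. By first-step analysis:
h(Search) = 0.15·0 + 0.3·h(Search) + 0.15·h(Cart) + 0.25·h(Help) + 0.15·1
h(Cart) = 0.35·h(Search) + 0.25·h(Cart) + 0.2·h(Help) + 0.2·1
h(Help) = 0.15·0 + 0.2·h(Search) + 0.2·h(Cart) + 0.2·h(Help) + 0.25·1
Solving: h(Search) = 0.5965, h(Cart) = 0.7158, h(Help) = 0.6406.
Starting from Search, the probability is 0.5965.

0.5965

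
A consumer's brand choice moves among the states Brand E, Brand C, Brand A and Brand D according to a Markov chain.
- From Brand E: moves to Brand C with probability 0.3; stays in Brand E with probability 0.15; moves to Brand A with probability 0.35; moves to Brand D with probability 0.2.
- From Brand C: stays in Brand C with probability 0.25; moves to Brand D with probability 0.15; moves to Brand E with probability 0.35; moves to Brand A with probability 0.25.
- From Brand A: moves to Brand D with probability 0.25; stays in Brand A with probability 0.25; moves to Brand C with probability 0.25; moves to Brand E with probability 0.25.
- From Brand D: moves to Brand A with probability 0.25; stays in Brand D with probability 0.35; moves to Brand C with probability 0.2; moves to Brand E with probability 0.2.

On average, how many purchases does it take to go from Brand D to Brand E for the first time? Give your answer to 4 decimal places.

4.0642

Let t(s) be the expected number of purchases to first reach Brand E from state s, with t(Brand E) = 0. Conditioning on the first purchase:
t(Brand C) = 1 + 0.25·t(Brand C) + 0.25·t(Brand A) + 0.15·t(Brand D)
t(Brand A) = 1 + 0.25·t(Brand C) + 0.25·t(Brand A) + 0.25·t(Brand D)
t(Brand D) = 1 + 0.2·t(Brand C) + 0.25·t(Brand A) + 0.35·t(Brand D)
Solving: t(Brand C) = 3.4225, t(Brand A) = 3.8289, t(Brand D) = 4.0642.
Expected purchases from Brand D to Brand E: 4.0642.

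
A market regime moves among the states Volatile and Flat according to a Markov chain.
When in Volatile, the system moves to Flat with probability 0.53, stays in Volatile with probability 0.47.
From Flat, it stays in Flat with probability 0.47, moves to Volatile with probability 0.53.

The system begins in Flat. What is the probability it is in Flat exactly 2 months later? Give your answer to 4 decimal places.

0.5018

Sum over the intermediate state after 1 month:
P = P(Flat→Volatile)·P(Volatile→Flat) + P(Flat→Flat)·P(Flat→Flat)
  = 0.53×0.53 + 0.47×0.47
  = 0.2809 + 0.2209 = 0.5018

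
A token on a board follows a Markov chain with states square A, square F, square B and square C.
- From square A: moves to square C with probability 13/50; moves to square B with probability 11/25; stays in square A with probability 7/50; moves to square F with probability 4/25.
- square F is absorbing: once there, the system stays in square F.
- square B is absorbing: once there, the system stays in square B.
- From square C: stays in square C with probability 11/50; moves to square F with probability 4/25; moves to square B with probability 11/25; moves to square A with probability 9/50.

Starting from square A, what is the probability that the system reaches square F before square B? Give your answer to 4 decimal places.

Let h(s) be the probability of absorption at square F starting from transient state s. Then h(square F) = 1 and h(square B) = 0. By first-step analysis:
h(square A) = 0.14·h(square A) + 0.16·1 + 0.44·0 + 0.26·h(square C)
h(square C) = 0.18·h(square A) + 0.16·1 + 0.44·0 + 0.22·h(square C)
Solving: h(square A) = 0.2667, h(square C) = 0.2667.
Starting from square A, the probability is 0.2667.

0.2667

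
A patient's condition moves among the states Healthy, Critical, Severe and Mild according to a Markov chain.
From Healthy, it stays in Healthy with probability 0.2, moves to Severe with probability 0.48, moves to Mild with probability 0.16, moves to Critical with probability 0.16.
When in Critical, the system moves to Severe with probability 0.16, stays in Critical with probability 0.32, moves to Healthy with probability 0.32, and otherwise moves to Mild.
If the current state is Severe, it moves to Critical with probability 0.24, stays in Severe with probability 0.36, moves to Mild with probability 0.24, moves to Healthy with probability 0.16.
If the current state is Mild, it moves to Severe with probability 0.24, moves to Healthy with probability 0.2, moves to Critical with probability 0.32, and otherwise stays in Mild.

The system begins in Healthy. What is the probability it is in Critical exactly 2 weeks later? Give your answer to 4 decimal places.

0.2496

Propagate the distribution vector 2 weeks from Healthy.
After 0 weeks: (1.0000, 0.0000, 0.0000, 0.0000)
After 1 week: (0.2000, 0.1600, 0.4800, 0.1600)
After 2 weeks: (0.2000, 0.2496, 0.3328, 0.2176)
P(in Critical after 2 weeks) = 0.2496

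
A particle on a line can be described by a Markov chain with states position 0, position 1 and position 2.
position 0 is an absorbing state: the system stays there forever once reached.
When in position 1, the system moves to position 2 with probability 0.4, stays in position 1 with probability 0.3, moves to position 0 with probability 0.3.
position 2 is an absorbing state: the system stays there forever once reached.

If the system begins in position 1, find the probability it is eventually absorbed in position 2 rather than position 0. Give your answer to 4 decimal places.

0.5714

Let h(s) be the probability of absorption at position 2 starting from transient state s. Then h(position 2) = 1 and h(position 0) = 0. By first-step analysis:
h(position 1) = 0.3·0 + 0.3·h(position 1) + 0.4·1
Solving: h(position 1) = 0.5714.
Starting from position 1, the probability is 0.5714.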